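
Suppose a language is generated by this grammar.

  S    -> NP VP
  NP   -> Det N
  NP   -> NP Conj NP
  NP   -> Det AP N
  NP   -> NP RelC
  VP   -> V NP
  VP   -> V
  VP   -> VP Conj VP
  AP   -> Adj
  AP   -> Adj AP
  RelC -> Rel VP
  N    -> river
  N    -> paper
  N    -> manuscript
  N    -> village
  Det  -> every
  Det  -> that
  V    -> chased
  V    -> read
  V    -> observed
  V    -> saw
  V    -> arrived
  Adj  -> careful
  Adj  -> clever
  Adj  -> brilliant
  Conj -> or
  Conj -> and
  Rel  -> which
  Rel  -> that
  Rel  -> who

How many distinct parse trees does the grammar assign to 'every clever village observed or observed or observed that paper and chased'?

5

Two of the 5 distinct bracketings:
[S [NP [Det every] [AP [Adj clever]] [N village]] [VP [VP [V observed]] [Conj or] [VP [VP [V observed]] [Conj or] [VP [VP [V observed] [NP [Det that] [N paper]]] [Conj and] [VP [V chased]]]]]]
[S [NP [Det every] [AP [Adj clever]] [N village]] [VP [VP [V observed]] [Conj or] [VP [VP [VP [V observed]] [Conj or] [VP [V observed] [NP [Det that] [N paper]]]] [Conj and] [VP [V chased]]]]]
The trees differ in how a recursive rule is bracketed over the same span.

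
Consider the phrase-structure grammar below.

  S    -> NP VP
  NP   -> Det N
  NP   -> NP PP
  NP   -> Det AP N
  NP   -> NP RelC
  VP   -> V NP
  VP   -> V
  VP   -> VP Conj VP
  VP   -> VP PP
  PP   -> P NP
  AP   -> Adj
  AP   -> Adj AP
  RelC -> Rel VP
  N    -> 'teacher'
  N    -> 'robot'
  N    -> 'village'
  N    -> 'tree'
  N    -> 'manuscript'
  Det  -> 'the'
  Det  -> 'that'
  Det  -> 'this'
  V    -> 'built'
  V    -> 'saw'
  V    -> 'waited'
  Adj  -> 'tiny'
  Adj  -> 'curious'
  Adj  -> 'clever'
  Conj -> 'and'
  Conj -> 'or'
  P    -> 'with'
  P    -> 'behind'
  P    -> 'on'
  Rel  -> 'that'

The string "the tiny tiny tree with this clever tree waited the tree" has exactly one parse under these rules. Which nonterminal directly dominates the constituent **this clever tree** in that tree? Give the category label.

PP

S
  NP
    NP
      Det: the
      AP
        Adj: tiny
        AP
          Adj: tiny
      N: tree
    PP
      P: with
      NP
        Det: this
        AP
          Adj: clever
        N: tree
  VP
    V: waited
    NP
      Det: the
      N: tree
The span 'this clever tree' is the NP node built by NP → Det AP N.
Its mother is the PP built by PP → P NP.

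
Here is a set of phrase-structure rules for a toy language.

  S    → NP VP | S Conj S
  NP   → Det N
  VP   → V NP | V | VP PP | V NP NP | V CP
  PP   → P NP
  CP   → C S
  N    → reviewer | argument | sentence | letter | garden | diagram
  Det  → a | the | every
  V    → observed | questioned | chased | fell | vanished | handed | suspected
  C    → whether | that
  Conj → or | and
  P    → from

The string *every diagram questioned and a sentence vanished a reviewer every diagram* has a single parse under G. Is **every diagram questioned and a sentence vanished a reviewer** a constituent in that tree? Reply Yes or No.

[S [S [NP [Det every] [N diagram]] [VP [V questioned]]] [Conj and] [S [NP [Det a] [N sentence]] [VP [V vanished] [NP [Det a] [N reviewer]] [NP [Det every] [N diagram]]]]]
The smallest constituent containing 'every diagram questioned and a sentence vanished a reviewer' is the S spanning 'every diagram questioned and a sentence vanished a reviewer every diagram'; no single node in the tree dominates exactly the given words.

No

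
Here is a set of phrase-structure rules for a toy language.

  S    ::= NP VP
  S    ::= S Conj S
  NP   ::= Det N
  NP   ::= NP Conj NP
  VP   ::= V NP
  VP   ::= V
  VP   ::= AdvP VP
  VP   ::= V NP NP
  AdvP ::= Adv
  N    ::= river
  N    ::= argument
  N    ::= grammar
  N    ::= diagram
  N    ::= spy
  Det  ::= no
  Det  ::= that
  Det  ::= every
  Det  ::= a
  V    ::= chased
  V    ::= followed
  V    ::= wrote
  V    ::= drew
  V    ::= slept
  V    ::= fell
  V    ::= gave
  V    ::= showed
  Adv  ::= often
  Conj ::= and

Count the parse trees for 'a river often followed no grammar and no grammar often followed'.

1

[S [S [NP [Det a] [N river]] [VP [AdvP [Adv often]] [VP [V followed] [NP [Det no] [N grammar]]]]] [Conj and] [S [NP [Det no] [N grammar]] [VP [AdvP [Adv often]] [VP [V followed]]]]]
No rule offers an alternative attachment or grouping for any span, so this is the only derivation.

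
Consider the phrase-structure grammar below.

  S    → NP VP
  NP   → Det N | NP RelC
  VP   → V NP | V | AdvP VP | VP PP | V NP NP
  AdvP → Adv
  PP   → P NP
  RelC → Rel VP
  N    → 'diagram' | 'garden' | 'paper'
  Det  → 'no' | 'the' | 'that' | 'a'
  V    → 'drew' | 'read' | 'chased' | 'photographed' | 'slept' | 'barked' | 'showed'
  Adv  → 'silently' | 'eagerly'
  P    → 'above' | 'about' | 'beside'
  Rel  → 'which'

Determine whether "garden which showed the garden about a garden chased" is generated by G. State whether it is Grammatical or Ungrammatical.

For S → NP VP, no prefix of the string parses as an NP.

Ungrammatical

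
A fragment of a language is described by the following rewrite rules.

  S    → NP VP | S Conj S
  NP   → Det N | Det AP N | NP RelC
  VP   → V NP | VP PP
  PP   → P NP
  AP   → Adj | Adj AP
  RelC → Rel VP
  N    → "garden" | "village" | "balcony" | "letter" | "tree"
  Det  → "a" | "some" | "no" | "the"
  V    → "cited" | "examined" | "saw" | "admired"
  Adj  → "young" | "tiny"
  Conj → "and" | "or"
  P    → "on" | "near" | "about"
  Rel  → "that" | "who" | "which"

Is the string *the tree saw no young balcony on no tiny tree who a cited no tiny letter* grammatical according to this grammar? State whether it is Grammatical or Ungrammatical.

A Rel word can never sit immediately before a Det word in any string this grammar generates, so the substring 'who a' rules out a derivation.

Ungrammatical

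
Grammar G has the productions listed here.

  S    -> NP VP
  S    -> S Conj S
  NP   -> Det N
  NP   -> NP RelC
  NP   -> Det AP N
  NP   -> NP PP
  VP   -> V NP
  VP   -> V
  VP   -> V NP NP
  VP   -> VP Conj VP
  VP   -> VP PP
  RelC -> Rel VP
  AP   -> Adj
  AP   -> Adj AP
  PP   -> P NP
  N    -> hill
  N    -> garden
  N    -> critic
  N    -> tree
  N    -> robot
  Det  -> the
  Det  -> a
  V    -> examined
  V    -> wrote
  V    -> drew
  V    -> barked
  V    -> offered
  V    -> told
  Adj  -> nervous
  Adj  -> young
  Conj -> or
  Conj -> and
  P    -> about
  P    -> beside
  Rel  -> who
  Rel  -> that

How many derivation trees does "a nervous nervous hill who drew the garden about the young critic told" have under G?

3

Two of the 3 distinct bracketings:
[S [NP [NP [Det a] [AP [Adj nervous] [AP [Adj nervous]]] [N hill]] [RelC [Rel who] [VP [V drew] [NP [NP [Det the] [N garden]] [PP [P about] [NP [Det the] [AP [Adj young]] [N critic]]]]]]] [VP [V told]]]
[S [NP [NP [Det a] [AP [Adj nervous] [AP [Adj nervous]]] [N hill]] [RelC [Rel who] [VP [VP [V drew] [NP [Det the] [N garden]]] [PP [P about] [NP [Det the] [AP [Adj young]] [N critic]]]]]] [VP [V told]]]
The difference turns on whether NP → NP PP is used at the relevant span, versus an alternative expansion of NP.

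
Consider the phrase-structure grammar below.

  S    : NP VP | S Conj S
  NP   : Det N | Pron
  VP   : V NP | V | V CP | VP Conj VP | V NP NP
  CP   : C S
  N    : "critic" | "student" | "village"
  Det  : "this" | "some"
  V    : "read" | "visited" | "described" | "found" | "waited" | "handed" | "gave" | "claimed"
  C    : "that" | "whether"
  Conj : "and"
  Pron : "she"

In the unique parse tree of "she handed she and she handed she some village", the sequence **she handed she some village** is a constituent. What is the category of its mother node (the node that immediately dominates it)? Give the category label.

S

[S [S [NP [Pron she]] [VP [V handed] [NP [Pron she]]]] [Conj and] [S [NP [Pron she]] [VP [V handed] [NP [Pron she]] [NP [Det some] [N village]]]]]
The span 'she handed she some village' is the S node built by S → NP VP.
Its mother is the S built by S → S Conj S.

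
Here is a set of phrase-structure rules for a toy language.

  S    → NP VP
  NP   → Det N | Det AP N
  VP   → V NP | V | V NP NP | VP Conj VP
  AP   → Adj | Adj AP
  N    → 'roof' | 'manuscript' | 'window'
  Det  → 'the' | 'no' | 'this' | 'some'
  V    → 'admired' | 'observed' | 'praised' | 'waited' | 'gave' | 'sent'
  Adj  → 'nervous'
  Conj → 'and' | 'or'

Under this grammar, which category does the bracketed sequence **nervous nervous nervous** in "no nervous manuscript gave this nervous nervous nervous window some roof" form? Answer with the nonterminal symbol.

AP

[S [NP [Det no] [AP [Adj nervous]] [N manuscript]] [VP [V gave] [NP [Det this] [AP [Adj nervous] [AP [Adj nervous] [AP [Adj nervous]]]] [N window]] [NP [Det some] [N roof]]]]
The span 'nervous nervous nervous' is the AP node built by AP → Adj AP.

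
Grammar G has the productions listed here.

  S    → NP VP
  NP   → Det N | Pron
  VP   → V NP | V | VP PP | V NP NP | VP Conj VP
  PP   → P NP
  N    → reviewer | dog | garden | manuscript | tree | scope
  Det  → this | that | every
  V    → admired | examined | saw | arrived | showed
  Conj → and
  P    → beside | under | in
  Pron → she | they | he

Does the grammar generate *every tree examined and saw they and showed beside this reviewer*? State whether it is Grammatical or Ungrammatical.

S
  NP
    Det: every
    N: tree
  VP
    VP
      VP
        V: examined
      Conj: and
      VP
        VP
          V: saw
          NP
            Pron: they
        Conj: and
        VP
          V: showed
    PP
      P: beside
      NP
        Det: this
        N: reviewer
Each bracket corresponds to one application of a listed rule, so the string is derivable from S.

Grammatical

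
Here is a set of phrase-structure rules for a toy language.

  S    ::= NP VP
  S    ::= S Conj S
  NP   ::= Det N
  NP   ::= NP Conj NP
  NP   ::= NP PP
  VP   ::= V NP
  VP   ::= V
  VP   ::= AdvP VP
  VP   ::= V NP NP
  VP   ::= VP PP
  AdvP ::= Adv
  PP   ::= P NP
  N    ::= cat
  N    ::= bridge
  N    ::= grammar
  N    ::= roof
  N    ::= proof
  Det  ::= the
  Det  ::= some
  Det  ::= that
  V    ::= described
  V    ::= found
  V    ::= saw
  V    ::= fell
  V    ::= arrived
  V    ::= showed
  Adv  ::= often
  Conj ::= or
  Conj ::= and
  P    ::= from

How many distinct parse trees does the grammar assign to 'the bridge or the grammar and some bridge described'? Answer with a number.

The two bracketings:
[S [NP [NP [Det the] [N bridge]] [Conj or] [NP [NP [Det the] [N grammar]] [Conj and] [NP [Det some] [N bridge]]]] [VP [V described]]]
[S [NP [NP [NP [Det the] [N bridge]] [Conj or] [NP [Det the] [N grammar]]] [Conj and] [NP [Det some] [N bridge]]] [VP [V described]]]
The trees differ in how a recursive rule is bracketed over the same span.

2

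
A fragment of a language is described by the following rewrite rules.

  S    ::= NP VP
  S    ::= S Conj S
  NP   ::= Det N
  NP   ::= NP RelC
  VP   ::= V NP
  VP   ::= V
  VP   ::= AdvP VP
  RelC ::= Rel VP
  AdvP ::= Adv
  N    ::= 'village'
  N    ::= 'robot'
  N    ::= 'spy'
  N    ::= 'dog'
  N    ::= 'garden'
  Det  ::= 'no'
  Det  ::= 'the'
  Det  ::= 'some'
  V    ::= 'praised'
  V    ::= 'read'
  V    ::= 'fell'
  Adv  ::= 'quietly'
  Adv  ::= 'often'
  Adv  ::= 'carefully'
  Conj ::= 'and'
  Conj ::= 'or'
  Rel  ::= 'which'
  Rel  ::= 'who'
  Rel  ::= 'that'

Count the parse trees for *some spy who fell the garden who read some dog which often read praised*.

5

Two of the 5 distinct bracketings:
[S [NP [NP [Det some] [N spy]] [RelC [Rel who] [VP [V fell] [NP [NP [Det the] [N garden]] [RelC [Rel who] [VP [V read] [NP [NP [Det some] [N dog]] [RelC [Rel which] [VP [AdvP [Adv often]] [VP [V read]]]]]]]]]]] [VP [V praised]]]
[S [NP [NP [Det some] [N spy]] [RelC [Rel who] [VP [V fell] [NP [NP [NP [Det the] [N garden]] [RelC [Rel who] [VP [V read] [NP [Det some] [N dog]]]]] [RelC [Rel which] [VP [AdvP [Adv often]] [VP [V read]]]]]]]] [VP [V praised]]]
The trees differ in how a recursive rule is bracketed over the same span.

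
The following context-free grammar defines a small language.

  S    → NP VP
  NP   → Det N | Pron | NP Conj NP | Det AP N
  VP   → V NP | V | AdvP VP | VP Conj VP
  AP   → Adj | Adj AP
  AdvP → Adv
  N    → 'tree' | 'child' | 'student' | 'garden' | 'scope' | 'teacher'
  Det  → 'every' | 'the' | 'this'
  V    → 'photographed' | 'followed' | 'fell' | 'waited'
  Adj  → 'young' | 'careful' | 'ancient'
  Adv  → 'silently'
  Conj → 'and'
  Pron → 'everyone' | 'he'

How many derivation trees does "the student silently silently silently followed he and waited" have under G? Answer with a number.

4

Two of the 4 distinct bracketings:
[S [NP [Det the] [N student]] [VP [AdvP [Adv silently]] [VP [AdvP [Adv silently]] [VP [AdvP [Adv silently]] [VP [VP [V followed] [NP [Pron he]]] [Conj and] [VP [V waited]]]]]]]
[S [NP [Det the] [N student]] [VP [AdvP [Adv silently]] [VP [AdvP [Adv silently]] [VP [VP [AdvP [Adv silently]] [VP [V followed] [NP [Pron he]]]] [Conj and] [VP [V waited]]]]]]
The trees differ in how a recursive rule is bracketed over the same span.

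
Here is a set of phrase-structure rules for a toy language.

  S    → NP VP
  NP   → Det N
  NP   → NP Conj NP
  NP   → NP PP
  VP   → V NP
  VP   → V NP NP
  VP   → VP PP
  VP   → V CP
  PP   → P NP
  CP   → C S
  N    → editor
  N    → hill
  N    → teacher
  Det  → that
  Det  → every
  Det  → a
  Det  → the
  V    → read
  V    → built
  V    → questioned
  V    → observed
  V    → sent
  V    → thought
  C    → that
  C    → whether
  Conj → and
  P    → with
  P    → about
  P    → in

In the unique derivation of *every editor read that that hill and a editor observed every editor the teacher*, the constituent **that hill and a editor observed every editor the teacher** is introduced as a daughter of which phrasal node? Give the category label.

CP

S
  NP
    Det: every
    N: editor
  VP
    V: read
    CP
      C: that
      S
        NP
          NP
            Det: that
            N: hill
          Conj: and
          NP
            Det: a
            N: editor
        VP
          V: observed
          NP
            Det: every
            N: editor
          NP
            Det: the
            N: teacher
The span 'that hill and a editor observed every editor the teacher' is the S node built by S → NP VP.
Its mother is the CP built by CP → C S.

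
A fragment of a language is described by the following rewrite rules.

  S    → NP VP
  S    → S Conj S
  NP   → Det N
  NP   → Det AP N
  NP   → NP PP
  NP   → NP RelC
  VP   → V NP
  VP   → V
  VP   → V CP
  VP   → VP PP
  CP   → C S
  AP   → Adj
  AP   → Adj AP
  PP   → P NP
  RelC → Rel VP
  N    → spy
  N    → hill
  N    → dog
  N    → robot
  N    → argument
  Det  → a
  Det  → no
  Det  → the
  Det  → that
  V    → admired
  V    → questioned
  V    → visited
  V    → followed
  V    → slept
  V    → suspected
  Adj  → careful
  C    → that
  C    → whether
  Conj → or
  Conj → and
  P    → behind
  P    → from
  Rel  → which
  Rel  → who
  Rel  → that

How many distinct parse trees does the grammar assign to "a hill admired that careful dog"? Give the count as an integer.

[S [NP [Det a] [N hill]] [VP [V admired] [NP [Det that] [AP [Adj careful]] [N dog]]]]
No rule offers an alternative attachment or grouping for any span, so this is the only derivation.

1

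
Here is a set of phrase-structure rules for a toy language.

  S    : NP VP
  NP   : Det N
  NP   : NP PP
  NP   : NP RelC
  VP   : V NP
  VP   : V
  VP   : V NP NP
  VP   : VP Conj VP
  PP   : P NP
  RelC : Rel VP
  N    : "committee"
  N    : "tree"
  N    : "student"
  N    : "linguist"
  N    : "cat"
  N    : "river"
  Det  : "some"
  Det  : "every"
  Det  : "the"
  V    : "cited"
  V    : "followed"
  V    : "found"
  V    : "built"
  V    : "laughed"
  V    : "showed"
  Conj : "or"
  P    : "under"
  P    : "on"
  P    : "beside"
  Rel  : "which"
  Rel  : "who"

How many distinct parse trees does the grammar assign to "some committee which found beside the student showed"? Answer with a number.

[S [NP [NP [NP [Det some] [N committee]] [RelC [Rel which] [VP [V found]]]] [PP [P beside] [NP [Det the] [N student]]]] [VP [V showed]]]
No rule offers an alternative attachment or grouping for any span, so this is the only derivation.

1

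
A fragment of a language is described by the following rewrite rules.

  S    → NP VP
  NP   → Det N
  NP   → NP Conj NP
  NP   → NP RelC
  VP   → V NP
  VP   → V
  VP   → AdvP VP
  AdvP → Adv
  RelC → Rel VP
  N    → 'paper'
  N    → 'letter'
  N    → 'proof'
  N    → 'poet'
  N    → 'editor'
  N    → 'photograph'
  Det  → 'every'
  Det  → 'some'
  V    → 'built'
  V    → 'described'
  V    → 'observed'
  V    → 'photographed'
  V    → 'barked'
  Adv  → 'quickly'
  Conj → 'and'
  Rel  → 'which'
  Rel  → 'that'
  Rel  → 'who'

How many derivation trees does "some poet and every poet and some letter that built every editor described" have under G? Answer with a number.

5

Two of the 5 distinct bracketings:
[S [NP [NP [Det some] [N poet]] [Conj and] [NP [NP [Det every] [N poet]] [Conj and] [NP [NP [Det some] [N letter]] [RelC [Rel that] [VP [V built] [NP [Det every] [N editor]]]]]]] [VP [V described]]]
[S [NP [NP [Det some] [N poet]] [Conj and] [NP [NP [NP [Det every] [N poet]] [Conj and] [NP [Det some] [N letter]]] [RelC [Rel that] [VP [V built] [NP [Det every] [N editor]]]]]] [VP [V described]]]
The trees differ in how a recursive rule is bracketed over the same span.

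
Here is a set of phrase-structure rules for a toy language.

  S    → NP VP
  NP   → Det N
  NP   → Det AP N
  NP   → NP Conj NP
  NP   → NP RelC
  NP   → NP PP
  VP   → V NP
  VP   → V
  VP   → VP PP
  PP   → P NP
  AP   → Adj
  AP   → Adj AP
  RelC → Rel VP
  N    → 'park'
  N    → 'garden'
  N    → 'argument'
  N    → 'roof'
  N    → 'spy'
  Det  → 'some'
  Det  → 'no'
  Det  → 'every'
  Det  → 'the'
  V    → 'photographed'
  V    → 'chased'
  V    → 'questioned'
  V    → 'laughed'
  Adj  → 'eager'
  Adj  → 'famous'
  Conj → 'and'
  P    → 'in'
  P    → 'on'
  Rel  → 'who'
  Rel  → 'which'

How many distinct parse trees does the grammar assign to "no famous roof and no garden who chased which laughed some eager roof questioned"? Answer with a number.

Two of the 3 distinct bracketings:
[S [NP [NP [Det no] [AP [Adj famous]] [N roof]] [Conj and] [NP [NP [NP [Det no] [N garden]] [RelC [Rel who] [VP [V chased]]]] [RelC [Rel which] [VP [V laughed] [NP [Det some] [AP [Adj eager]] [N roof]]]]]] [VP [V questioned]]]
[S [NP [NP [NP [Det no] [AP [Adj famous]] [N roof]] [Conj and] [NP [NP [Det no] [N garden]] [RelC [Rel who] [VP [V chased]]]]] [RelC [Rel which] [VP [V laughed] [NP [Det some] [AP [Adj eager]] [N roof]]]]] [VP [V questioned]]]
The trees differ in how a recursive rule is bracketed over the same span.

3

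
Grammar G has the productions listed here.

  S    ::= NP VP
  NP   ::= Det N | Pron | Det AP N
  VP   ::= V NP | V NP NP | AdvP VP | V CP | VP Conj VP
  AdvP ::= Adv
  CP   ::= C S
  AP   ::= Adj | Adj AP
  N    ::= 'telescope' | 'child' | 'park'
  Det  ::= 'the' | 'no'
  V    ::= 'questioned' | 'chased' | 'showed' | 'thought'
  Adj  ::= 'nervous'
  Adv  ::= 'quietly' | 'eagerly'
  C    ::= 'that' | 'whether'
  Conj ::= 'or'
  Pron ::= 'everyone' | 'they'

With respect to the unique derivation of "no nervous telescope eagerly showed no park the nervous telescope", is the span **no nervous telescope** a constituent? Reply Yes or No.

Yes

[S [NP [Det no] [AP [Adj nervous]] [N telescope]] [VP [AdvP [Adv eagerly]] [VP [V showed] [NP [Det no] [N park]] [NP [Det the] [AP [Adj nervous]] [N telescope]]]]]
The words 'no nervous telescope' are exhaustively dominated by a single NP node (built by NP → Det AP N), so they form a constituent.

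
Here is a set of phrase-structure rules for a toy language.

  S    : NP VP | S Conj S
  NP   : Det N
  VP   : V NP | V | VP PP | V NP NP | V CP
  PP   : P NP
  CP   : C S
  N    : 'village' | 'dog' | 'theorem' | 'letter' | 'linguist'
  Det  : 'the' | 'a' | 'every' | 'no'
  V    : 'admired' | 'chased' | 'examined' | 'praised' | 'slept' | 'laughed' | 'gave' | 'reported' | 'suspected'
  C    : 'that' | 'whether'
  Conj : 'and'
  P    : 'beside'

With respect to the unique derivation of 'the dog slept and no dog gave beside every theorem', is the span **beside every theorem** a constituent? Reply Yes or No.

Yes

[S [S [NP [Det the] [N dog]] [VP [V slept]]] [Conj and] [S [NP [Det no] [N dog]] [VP [VP [V gave]] [PP [P beside] [NP [Det every] [N theorem]]]]]]
The words 'beside every theorem' are exhaustively dominated by a single PP node (built by PP → P NP), so they form a constituent.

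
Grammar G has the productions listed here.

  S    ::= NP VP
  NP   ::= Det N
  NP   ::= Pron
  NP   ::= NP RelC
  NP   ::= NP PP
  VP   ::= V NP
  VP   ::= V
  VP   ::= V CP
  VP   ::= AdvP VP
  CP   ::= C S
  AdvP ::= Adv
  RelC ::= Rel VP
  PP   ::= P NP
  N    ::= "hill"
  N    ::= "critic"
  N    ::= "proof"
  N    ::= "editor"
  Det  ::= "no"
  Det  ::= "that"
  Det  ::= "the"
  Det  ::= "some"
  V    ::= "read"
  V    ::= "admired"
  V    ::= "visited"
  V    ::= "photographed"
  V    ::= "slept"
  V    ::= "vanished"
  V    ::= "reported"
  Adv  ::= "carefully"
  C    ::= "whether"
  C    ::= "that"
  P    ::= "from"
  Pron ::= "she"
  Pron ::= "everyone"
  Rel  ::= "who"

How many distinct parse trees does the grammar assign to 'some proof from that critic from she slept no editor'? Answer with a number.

The two bracketings:
[S [NP [NP [Det some] [N proof]] [PP [P from] [NP [NP [Det that] [N critic]] [PP [P from] [NP [Pron she]]]]]] [VP [V slept] [NP [Det no] [N editor]]]]
[S [NP [NP [NP [Det some] [N proof]] [PP [P from] [NP [Det that] [N critic]]]] [PP [P from] [NP [Pron she]]]] [VP [V slept] [NP [Det no] [N editor]]]]
The trees differ in how a recursive rule is bracketed over the same span.

2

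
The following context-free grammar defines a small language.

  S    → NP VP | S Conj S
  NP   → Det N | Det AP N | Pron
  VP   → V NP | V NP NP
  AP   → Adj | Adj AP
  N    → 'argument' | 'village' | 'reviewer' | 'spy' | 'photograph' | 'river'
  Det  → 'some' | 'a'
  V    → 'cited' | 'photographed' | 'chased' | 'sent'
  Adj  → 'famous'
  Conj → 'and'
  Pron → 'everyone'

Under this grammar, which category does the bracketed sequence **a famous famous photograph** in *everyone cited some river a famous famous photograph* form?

S
  NP
    Pron: everyone
  VP
    V: cited
    NP
      Det: some
      N: river
    NP
      Det: a
      AP
        Adj: famous
        AP
          Adj: famous
      N: photograph
The span 'a famous famous photograph' is the NP node built by NP → Det AP N.

NP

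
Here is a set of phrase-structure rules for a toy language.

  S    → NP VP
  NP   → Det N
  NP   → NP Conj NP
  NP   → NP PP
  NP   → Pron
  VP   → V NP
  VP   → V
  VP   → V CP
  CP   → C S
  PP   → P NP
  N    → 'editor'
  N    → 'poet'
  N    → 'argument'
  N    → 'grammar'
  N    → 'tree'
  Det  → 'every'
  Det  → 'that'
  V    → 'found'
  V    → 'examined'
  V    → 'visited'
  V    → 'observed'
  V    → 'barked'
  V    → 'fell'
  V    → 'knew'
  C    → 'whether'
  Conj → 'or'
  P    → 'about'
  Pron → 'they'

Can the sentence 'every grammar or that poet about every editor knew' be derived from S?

S
  NP
    NP
      Det: every
      N: grammar
    Conj: or
    NP
      NP
        Det: that
        N: poet
      PP
        P: about
        NP
          Det: every
          N: editor
  VP
    V: knew
Each bracket corresponds to one application of a listed rule, so the string is derivable from S.

Grammatical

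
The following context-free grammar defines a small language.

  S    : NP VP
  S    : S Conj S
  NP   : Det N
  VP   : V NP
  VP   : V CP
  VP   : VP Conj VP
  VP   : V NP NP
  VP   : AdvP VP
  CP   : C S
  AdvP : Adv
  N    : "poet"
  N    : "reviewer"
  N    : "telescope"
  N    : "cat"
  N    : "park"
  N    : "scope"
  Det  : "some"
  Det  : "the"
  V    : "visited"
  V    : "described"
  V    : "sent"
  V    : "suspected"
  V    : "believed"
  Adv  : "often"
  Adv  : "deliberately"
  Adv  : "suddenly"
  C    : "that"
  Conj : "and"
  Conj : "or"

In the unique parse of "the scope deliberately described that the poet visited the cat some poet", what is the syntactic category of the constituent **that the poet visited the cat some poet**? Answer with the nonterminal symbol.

CP

S
  NP
    Det: the
    N: scope
  VP
    AdvP
      Adv: deliberately
    VP
      V: described
      CP
        C: that
        S
          NP
            Det: the
            N: poet
          VP
            V: visited
            NP
              Det: the
              N: cat
            NP
              Det: some
              N: poet
The span 'that the poet visited the cat some poet' is the CP node built by CP → C S.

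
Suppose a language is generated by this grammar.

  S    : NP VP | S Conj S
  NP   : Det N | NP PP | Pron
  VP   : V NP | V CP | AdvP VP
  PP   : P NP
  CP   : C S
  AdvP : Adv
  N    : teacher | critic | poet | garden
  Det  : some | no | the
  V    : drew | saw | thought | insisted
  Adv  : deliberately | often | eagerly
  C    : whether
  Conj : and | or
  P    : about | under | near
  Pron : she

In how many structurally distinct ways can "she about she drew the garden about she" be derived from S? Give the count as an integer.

[S [NP [NP [Pron she]] [PP [P about] [NP [Pron she]]]] [VP [V drew] [NP [NP [Det the] [N garden]] [PP [P about] [NP [Pron she]]]]]]
No rule offers an alternative attachment or grouping for any span, so this is the only derivation.

1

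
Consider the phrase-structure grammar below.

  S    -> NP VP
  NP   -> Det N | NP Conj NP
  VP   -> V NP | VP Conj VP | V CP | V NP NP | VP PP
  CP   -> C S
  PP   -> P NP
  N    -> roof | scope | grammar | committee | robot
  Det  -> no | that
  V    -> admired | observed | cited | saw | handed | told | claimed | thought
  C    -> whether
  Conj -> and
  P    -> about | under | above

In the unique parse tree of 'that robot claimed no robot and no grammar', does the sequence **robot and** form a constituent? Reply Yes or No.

[S [NP [Det that] [N robot]] [VP [V claimed] [NP [NP [Det no] [N robot]] [Conj and] [NP [Det no] [N grammar]]]]]
The smallest constituent containing 'robot and' is the NP spanning 'no robot and no grammar'; no single node in the tree dominates exactly the given words.

No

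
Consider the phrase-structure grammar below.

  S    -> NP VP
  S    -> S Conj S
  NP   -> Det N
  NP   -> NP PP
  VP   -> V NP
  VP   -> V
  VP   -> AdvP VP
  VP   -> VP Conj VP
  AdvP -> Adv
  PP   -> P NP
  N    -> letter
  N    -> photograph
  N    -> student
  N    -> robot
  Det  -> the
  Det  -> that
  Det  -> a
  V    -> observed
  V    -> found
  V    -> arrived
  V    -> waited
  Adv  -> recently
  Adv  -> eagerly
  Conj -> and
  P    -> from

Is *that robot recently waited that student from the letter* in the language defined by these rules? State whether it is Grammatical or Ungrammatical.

S
  NP
    Det: that
    N: robot
  VP
    AdvP
      Adv: recently
    VP
      V: waited
      NP
        NP
          Det: that
          N: student
        PP
          P: from
          NP
            Det: the
            N: letter
Each bracket corresponds to one application of a listed rule, so the string is derivable from S.

Grammatical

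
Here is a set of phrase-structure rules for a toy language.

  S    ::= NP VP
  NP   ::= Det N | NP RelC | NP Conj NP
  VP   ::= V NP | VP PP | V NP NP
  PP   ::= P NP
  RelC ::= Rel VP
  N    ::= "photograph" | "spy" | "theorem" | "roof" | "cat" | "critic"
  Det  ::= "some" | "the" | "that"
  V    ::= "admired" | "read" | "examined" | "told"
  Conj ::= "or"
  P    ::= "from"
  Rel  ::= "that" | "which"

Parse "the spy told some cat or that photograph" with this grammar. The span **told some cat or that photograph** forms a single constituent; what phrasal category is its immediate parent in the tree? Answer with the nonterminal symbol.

S
  NP
    Det: the
    N: spy
  VP
    V: told
    NP
      NP
        Det: some
        N: cat
      Conj: or
      NP
        Det: that
        N: photograph
The span 'told some cat or that photograph' is the VP node built by VP → V NP.
Its mother is the S built by S → NP VP.

S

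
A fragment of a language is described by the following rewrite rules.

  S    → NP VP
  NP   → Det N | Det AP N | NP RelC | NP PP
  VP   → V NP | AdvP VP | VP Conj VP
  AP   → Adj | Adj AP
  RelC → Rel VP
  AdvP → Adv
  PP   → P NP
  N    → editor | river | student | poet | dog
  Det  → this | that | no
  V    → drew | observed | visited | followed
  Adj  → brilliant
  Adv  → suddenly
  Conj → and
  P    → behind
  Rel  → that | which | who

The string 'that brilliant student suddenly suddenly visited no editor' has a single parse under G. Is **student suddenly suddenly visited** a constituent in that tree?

No

[S [NP [Det that] [AP [Adj brilliant]] [N student]] [VP [AdvP [Adv suddenly]] [VP [AdvP [Adv suddenly]] [VP [V visited] [NP [Det no] [N editor]]]]]]
The smallest constituent containing 'student suddenly suddenly visited' is the S spanning 'that brilliant student suddenly suddenly visited no editor'; no single node in the tree dominates exactly the given words.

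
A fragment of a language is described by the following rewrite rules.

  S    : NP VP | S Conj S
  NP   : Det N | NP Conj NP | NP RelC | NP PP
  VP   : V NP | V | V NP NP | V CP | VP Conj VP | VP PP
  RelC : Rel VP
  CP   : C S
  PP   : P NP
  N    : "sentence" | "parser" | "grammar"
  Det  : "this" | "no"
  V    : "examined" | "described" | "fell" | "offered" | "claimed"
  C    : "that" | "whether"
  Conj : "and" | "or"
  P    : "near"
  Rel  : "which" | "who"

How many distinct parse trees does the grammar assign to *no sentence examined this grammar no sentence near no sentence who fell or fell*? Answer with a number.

Two of the 6 distinct bracketings:
[S [NP [Det no] [N sentence]] [VP [V examined] [NP [Det this] [N grammar]] [NP [NP [NP [Det no] [N sentence]] [PP [P near] [NP [Det no] [N sentence]]]] [RelC [Rel who] [VP [VP [V fell]] [Conj or] [VP [V fell]]]]]]]
[S [NP [Det no] [N sentence]] [VP [V examined] [NP [Det this] [N grammar]] [NP [NP [Det no] [N sentence]] [PP [P near] [NP [NP [Det no] [N sentence]] [RelC [Rel who] [VP [VP [V fell]] [Conj or] [VP [V fell]]]]]]]]]
The trees differ in how a recursive rule is bracketed over the same span.

6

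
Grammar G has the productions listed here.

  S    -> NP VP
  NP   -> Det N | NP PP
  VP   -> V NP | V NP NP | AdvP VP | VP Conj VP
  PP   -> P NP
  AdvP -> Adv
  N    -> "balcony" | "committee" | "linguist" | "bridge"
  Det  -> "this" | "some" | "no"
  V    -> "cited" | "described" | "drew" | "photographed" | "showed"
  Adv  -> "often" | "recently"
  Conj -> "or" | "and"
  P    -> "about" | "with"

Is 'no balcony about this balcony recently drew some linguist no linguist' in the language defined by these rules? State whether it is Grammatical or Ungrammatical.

S
  NP
    NP
      Det: no
      N: balcony
    PP
      P: about
      NP
        Det: this
        N: balcony
  VP
    AdvP
      Adv: recently
    VP
      V: drew
      NP
        Det: some
        N: linguist
      NP
        Det: no
        N: linguist
Every word is introduced by a lexical rule and the phrasal rules combine the resulting categories into a single S.

Grammatical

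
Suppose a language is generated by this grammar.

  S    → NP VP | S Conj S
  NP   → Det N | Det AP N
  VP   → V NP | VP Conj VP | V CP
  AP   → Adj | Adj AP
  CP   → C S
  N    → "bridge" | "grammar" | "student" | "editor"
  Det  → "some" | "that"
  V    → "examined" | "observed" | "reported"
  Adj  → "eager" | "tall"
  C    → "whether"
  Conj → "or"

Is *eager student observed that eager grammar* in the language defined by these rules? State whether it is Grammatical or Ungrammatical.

For S → NP VP, no prefix of the string parses as an NP. The alternative S rule S → S Conj S likewise has no satisfying split.

Ungrammatical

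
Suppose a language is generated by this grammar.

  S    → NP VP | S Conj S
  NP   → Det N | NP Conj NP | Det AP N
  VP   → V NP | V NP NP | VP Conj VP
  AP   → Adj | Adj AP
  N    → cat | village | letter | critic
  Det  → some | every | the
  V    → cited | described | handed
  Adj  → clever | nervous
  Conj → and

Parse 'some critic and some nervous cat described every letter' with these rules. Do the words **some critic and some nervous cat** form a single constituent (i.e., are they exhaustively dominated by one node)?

Yes

[S [NP [NP [Det some] [N critic]] [Conj and] [NP [Det some] [AP [Adj nervous]] [N cat]]] [VP [V described] [NP [Det every] [N letter]]]]
The words 'some critic and some nervous cat' are exhaustively dominated by a single NP node (built by NP → NP Conj NP), so they form a constituent.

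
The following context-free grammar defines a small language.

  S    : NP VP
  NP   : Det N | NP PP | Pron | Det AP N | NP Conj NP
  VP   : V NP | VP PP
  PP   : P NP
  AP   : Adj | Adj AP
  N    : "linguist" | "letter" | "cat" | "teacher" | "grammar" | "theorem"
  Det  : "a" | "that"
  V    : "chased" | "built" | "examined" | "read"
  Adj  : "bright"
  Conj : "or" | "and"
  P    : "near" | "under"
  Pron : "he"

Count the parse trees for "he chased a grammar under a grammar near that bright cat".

Two of the 5 distinct bracketings:
[S [NP [Pron he]] [VP [V chased] [NP [NP [Det a] [N grammar]] [PP [P under] [NP [NP [Det a] [N grammar]] [PP [P near] [NP [Det that] [AP [Adj bright]] [N cat]]]]]]]]
[S [NP [Pron he]] [VP [V chased] [NP [NP [NP [Det a] [N grammar]] [PP [P under] [NP [Det a] [N grammar]]]] [PP [P near] [NP [Det that] [AP [Adj bright]] [N cat]]]]]]
The trees differ in how a recursive rule is bracketed over the same span.

5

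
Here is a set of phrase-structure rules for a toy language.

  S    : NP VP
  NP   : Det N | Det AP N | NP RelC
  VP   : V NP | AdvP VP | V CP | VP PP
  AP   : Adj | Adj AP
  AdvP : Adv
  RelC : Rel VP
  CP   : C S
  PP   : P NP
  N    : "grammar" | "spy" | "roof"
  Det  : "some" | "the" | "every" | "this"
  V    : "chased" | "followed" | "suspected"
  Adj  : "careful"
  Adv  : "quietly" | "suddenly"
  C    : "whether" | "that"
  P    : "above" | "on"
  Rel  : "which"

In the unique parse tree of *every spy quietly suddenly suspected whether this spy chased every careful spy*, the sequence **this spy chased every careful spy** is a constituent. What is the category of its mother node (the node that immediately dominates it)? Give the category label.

CP

[S [NP [Det every] [N spy]] [VP [AdvP [Adv quietly]] [VP [AdvP [Adv suddenly]] [VP [V suspected] [CP [C whether] [S [NP [Det this] [N spy]] [VP [V chased] [NP [Det every] [AP [Adj careful]] [N spy]]]]]]]]]
The span 'this spy chased every careful spy' is the S node built by S → NP VP.
Its mother is the CP built by CP → C S.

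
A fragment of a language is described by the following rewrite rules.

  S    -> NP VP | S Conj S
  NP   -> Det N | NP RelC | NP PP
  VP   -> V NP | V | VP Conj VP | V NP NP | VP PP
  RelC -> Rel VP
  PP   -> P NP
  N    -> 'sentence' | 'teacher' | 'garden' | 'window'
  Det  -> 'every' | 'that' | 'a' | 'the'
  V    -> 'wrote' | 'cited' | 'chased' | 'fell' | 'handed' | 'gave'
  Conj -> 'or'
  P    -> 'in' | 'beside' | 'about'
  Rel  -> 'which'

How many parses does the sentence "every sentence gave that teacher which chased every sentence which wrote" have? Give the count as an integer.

Two of the 3 distinct bracketings:
[S [NP [Det every] [N sentence]] [VP [V gave] [NP [NP [Det that] [N teacher]] [RelC [Rel which] [VP [V chased] [NP [NP [Det every] [N sentence]] [RelC [Rel which] [VP [V wrote]]]]]]]]]
[S [NP [Det every] [N sentence]] [VP [V gave] [NP [NP [NP [Det that] [N teacher]] [RelC [Rel which] [VP [V chased] [NP [Det every] [N sentence]]]]] [RelC [Rel which] [VP [V wrote]]]]]]
The trees differ in how a recursive rule is bracketed over the same span.

3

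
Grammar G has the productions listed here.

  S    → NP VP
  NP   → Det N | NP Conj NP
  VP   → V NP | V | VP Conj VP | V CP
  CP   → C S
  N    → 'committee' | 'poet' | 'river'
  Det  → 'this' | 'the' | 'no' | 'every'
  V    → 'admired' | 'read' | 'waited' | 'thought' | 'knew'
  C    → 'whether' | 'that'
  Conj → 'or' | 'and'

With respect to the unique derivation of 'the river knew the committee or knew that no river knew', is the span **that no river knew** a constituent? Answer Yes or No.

[S [NP [Det the] [N river]] [VP [VP [V knew] [NP [Det the] [N committee]]] [Conj or] [VP [V knew] [CP [C that] [S [NP [Det no] [N river]] [VP [V knew]]]]]]]
The words 'that no river knew' are exhaustively dominated by a single CP node (built by CP → C S), so they form a constituent.

Yes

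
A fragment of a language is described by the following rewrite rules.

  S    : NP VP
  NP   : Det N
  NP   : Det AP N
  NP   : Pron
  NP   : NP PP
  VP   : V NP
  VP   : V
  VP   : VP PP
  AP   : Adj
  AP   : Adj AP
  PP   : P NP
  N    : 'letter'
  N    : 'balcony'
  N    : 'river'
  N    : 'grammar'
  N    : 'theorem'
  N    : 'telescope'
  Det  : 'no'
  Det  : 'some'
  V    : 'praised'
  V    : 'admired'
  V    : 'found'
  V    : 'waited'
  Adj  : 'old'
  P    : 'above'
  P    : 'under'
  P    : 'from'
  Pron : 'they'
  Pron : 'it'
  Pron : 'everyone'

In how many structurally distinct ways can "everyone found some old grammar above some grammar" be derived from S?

2

The two bracketings:
[S [NP [Pron everyone]] [VP [V found] [NP [NP [Det some] [AP [Adj old]] [N grammar]] [PP [P above] [NP [Det some] [N grammar]]]]]]
[S [NP [Pron everyone]] [VP [VP [V found] [NP [Det some] [AP [Adj old]] [N grammar]]] [PP [P above] [NP [Det some] [N grammar]]]]]
The difference turns on whether NP → NP PP is used at the relevant span, versus an alternative expansion of NP.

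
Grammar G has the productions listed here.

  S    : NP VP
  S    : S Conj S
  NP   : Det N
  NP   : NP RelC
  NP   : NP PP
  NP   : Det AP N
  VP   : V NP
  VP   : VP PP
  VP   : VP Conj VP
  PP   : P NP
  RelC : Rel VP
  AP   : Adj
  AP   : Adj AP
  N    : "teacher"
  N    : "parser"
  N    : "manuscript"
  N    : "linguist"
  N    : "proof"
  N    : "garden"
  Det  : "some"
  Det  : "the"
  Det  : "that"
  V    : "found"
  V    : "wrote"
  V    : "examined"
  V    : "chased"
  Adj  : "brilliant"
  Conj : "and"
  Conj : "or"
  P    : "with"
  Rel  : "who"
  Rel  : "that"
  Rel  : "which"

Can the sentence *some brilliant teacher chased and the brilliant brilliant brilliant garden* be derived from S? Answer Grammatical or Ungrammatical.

Ungrammatical

A V word can never sit immediately before a Conj word in any string this grammar generates, so the substring 'chased and' rules out a derivation.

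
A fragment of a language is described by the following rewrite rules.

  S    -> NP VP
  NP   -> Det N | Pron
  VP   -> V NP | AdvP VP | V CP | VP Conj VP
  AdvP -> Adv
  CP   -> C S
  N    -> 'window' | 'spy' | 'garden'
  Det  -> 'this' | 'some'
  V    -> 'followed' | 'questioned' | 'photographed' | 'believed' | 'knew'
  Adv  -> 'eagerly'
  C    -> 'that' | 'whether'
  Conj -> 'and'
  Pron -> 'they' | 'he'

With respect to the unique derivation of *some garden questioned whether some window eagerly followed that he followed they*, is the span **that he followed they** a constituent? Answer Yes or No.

[S [NP [Det some] [N garden]] [VP [V questioned] [CP [C whether] [S [NP [Det some] [N window]] [VP [AdvP [Adv eagerly]] [VP [V followed] [CP [C that] [S [NP [Pron he]] [VP [V followed] [NP [Pron they]]]]]]]]]]]
The words 'that he followed they' are exhaustively dominated by a single CP node (built by CP → C S), so they form a constituent.

Yes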